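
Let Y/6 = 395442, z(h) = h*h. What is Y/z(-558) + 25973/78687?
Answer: 601184954/75618207 ≈ 7.9503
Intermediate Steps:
z(h) = h²
Y = 2372652 (Y = 6*395442 = 2372652)
Y/z(-558) + 25973/78687 = 2372652/((-558)²) + 25973/78687 = 2372652/311364 + 25973*(1/78687) = 2372652*(1/311364) + 25973/78687 = 7323/961 + 25973/78687 = 601184954/75618207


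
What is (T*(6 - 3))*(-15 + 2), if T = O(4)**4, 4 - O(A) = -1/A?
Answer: -3257319/256 ≈ -12724.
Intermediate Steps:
O(A) = 4 + 1/A (O(A) = 4 - (-1)/A = 4 + 1/A)
T = 83521/256 (T = (4 + 1/4)**4 = (17/4)**4 = 83521/256 ≈ 326.25)
(T*(6 - 3))*(-15 + 2) = (83521*(6 - 3)/256)*(-15 + 2) = ((83521/256)*3)*(-13) = (250563/256)*(-13) = -3257319/256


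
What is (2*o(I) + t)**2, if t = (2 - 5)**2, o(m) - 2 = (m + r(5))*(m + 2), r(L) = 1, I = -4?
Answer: 625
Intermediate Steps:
o(m) = 2 + (1 + m)*(2 + m) (o(m) = 2 + (m + 1)*(m + 2) = 2 + (1 + m)*(2 + m))
t = 9 (t = (-3)**2 = 9)
(2*o(I) + t)**2 = (2*(4 + (-4)**2 + 3*(-4)) + 9)**2 = (2*(4 + 16 - 12) + 9)**2 = (2*8 + 9)**2 = (16 + 9)**2 = 25**2 = 625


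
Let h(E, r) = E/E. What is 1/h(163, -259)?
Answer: 1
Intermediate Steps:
h(E, r) = 1
1/h(163, -259) = 1/1 = 1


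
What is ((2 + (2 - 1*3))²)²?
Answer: 1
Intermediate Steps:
((2 + (2 - 1*3))²)² = ((2 + (2 - 3))²)² = ((2 - 1)²)² = (1²)² = 1² = 1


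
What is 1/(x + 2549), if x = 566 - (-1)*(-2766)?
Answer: 1/349 ≈ 0.0028653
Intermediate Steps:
x = -2200 (x = 566 - 1*2766 = 566 - 2766 = -2200)
1/(x + 2549) = 1/(-2200 + 2549) = 1/349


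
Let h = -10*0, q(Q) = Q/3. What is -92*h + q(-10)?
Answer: -10/3 ≈ -3.3333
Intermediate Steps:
q(Q) = Q/3 (q(Q) = Q*(⅓) = Q/3)
h = 0
-92*h + q(-10) = -92*0 + (⅓)*(-10) = 0 - 10/3 = -10/3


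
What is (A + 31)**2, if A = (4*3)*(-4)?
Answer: 289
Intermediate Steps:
A = -48 (A = 12*(-4) = -48)
(A + 31)**2 = (-48 + 31)**2 = (-17)**2 = 289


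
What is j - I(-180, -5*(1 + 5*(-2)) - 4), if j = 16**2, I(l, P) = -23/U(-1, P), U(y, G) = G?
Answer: 10519/41 ≈ 256.56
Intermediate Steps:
I(l, P) = -23/P
j = 256
j - I(-180, -5*(1 + 5*(-2)) - 4) = 256 - (-23)/(-5*(1 + 5*(-2)) - 4) = 256 - (-23)/(-5*(1 - 10) - 4) = 256 - (-23)/(-5*(-9) - 4) = 256 - (-23)/(45 - 4) = 256 - (-23)/41 = 256 - 1*(-23/41) = 256 + 23/41 = 10519/41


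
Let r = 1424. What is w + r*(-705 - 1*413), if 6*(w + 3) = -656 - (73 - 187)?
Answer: -4776376/3 ≈ -1.5921e+6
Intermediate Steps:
w = -280/3 (w = -3 + (-656 - (73 - 187))/6 = -3 + (-656 - 1*(-114))/6 = -3 + (-656 + 114)/6 = -3 + (⅙)*(-542) = -3 - 271/3 = -280/3 ≈ -93.333)
w + r*(-705 - 1*413) = -280/3 + 1424*(-705 - 1*413) = -280/3 + 1424*(-705 - 413) = -280/3 + 1424*(-1118) = -280/3 - 1592032 = -4776376/3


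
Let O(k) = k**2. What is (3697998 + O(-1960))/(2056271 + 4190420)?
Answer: 685418/567881 ≈ 1.2070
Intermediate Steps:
(3697998 + O(-1960))/(2056271 + 4190420) = (3697998 + (-1960)**2)/(2056271 + 4190420) = (3697998 + 3841600)/6246691 = 7539598*(1/6246691) = 685418/567881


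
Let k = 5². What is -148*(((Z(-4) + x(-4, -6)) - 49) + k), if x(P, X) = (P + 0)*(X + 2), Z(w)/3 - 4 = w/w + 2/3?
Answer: -1332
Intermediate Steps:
Z(w) = 17 (Z(w) = 12 + 3*(w/w + 2/3) = 12 + 3*(1 + 2*(⅓)) = 12 + 3*(1 + ⅔) = 12 + 3*(5/3) = 12 + 5 = 17)
x(P, X) = P*(2 + X)
k = 25
-148*(((Z(-4) + x(-4, -6)) - 49) + k) = -148*(((17 - 4*(2 - 6)) - 49) + 25) = -148*(((17 - 4*(-4)) - 49) + 25) = -148*(((17 + 16) - 49) + 25) = -148*((33 - 49) + 25) = -148*(-16 + 25) = -148*9 = -1332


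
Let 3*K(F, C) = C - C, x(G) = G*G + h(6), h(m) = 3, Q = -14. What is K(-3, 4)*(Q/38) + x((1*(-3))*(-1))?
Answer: 12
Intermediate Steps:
x(G) = 3 + G**2 (x(G) = G*G + 3 = G**2 + 3 = 3 + G**2)
K(F, C) = 0 (K(F, C) = (C - C)/3 = (1/3)*0 = 0)
K(-3, 4)*(Q/38) + x((1*(-3))*(-1)) = 0*(-14/38) + (3 + ((1*(-3))*(-1))**2) = 0*(-14*1/38) + (3 + (-3*(-1))**2) = 0*(-7/19) + (3 + 3**2) = 0 + (3 + 9) = 0 + 12 = 12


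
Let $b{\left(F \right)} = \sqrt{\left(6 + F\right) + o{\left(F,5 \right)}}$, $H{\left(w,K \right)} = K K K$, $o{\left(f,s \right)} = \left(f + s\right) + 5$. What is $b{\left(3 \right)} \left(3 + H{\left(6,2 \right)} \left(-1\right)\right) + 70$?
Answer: $70 - 5 \sqrt{22} \approx 46.548$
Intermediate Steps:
$o{\left(f,s \right)} = 5 + f + s$
$H{\left(w,K \right)} = K^{3}$ ($H{\left(w,K \right)} = K K^{2} = K^{3}$)
$b{\left(F \right)} = \sqrt{16 + 2 F}$ ($b{\left(F \right)} = \sqrt{\left(6 + F\right) + \left(5 + F + 5\right)} = \sqrt{\left(6 + F\right) + \left(10 + F\right)} = \sqrt{16 + 2 F}$)
$b{\left(3 \right)} \left(3 + H{\left(6,2 \right)} \left(-1\right)\right) + 70 = \sqrt{16 + 2 \cdot 3} \left(3 + 2^{3} \left(-1\right)\right) + 70 = \sqrt{16 + 6} \left(3 + 8 \left(-1\right)\right) + 70 = \sqrt{22} \left(3 - 8\right) + 70 = \sqrt{22} \left(-5\right) + 70 = - 5 \sqrt{22} + 70 = 70 - 5 \sqrt{22}$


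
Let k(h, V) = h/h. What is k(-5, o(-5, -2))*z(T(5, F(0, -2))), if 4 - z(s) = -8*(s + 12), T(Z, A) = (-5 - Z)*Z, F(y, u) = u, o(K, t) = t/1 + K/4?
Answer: -300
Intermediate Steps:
o(K, t) = t + K/4 (o(K, t) = t*1 + K*(¼) = t + K/4)
T(Z, A) = Z*(-5 - Z)
z(s) = 100 + 8*s (z(s) = 4 - (-8)*(s + 12) = 4 - (-8)*(12 + s) = 4 - (-96 - 8*s) = 4 + (96 + 8*s) = 100 + 8*s)
k(h, V) = 1
k(-5, o(-5, -2))*z(T(5, F(0, -2))) = 1*(100 + 8*(-1*5*(5 + 5))) = 1*(100 + 8*(-1*5*10)) = 1*(100 + 8*(-50)) = 1*(100 - 400) = 1*(-300) = -300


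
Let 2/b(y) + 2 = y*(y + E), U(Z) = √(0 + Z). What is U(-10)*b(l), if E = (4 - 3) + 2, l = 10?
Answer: I*√10/64 ≈ 0.049411*I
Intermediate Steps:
E = 3 (E = 1 + 2 = 3)
U(Z) = √Z
b(y) = 2/(-2 + y*(3 + y)) (b(y) = 2/(-2 + y*(y + 3)) = 2/(-2 + y*(3 + y)))
U(-10)*b(l) = √(-10)*(2/(-2 + 10² + 3*10)) = (I*√10)*(2/(-2 + 100 + 30)) = (I*√10)*(2/128) = (I*√10)*(2*(1/128)) = (I*√10)*(1/64) = I*√10/64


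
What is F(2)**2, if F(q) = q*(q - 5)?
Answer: 36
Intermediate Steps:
F(q) = q*(-5 + q)
F(2)**2 = (2*(-5 + 2))**2 = (2*(-3))**2 = (-6)**2 = 36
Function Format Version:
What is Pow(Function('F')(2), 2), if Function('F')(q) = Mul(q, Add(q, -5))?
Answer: 36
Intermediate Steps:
Function('F')(q) = Mul(q, Add(-5, q))
Pow(Function('F')(2), 2) = Pow(Mul(2, Add(-5, 2)), 2) = Pow(Mul(2, -3), 2) = Pow(-6, 2) = 36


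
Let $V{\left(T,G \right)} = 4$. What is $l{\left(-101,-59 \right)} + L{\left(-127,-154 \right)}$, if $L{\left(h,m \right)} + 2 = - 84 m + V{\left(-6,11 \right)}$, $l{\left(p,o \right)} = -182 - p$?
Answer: $12857$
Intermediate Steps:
$L{\left(h,m \right)} = 2 - 84 m$ ($L{\left(h,m \right)} = -2 - \left(-4 + 84 m\right) = 2 - 84 m$)
$l{\left(-101,-59 \right)} + L{\left(-127,-154 \right)} = \left(-182 - -101\right) + \left(2 - -12936\right) = \left(-182 + 101\right) + \left(2 + 12936\right) = -81 + 12938 = 12857$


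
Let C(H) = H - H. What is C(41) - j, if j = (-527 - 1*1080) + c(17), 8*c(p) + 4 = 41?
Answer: 12819/8 ≈ 1602.4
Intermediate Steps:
c(p) = 37/8 (c(p) = -1/2 + (1/8)*41 = -1/2 + 41/8 = 37/8)
C(H) = 0
j = -12819/8 (j = (-527 - 1*1080) + 37/8 = (-527 - 1080) + 37/8 = -1607 + 37/8 = -12819/8 ≈ -1602.4)
C(41) - j = 0 - 1*(-12819/8) = 0 + 12819/8 = 12819/8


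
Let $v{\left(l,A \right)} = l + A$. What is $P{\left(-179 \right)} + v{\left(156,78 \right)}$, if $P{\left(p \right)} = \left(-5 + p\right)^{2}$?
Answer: $34090$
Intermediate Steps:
$v{\left(l,A \right)} = A + l$
$P{\left(-179 \right)} + v{\left(156,78 \right)} = \left(-5 - 179\right)^{2} + \left(78 + 156\right) = \left(-184\right)^{2} + 234 = 33856 + 234 = 34090$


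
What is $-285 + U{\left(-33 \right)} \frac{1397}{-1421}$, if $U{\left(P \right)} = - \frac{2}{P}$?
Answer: $- \frac{1215209}{4263} \approx -285.06$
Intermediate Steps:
$-285 + U{\left(-33 \right)} \frac{1397}{-1421} = -285 + - \frac{2}{-33} \frac{1397}{-1421} = -285 + \left(-2\right) \left(- \frac{1}{33}\right) 1397 \left(- \frac{1}{1421}\right) = -285 + \frac{2}{33} \left(- \frac{1397}{1421}\right) = -285 - \frac{254}{4263} = - \frac{1215209}{4263}$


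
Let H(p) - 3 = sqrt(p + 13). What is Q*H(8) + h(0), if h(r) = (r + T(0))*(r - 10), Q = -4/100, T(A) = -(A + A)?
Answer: -3/25 - sqrt(21)/25 ≈ -0.30330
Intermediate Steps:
T(A) = -2*A
Q = -1/25 (Q = -4*1/100 = -1/25 ≈ -0.040000)
h(r) = r*(-10 + r) (h(r) = (r - 2*0)*(r - 10) = (r + 0)*(-10 + r) = r*(-10 + r))
H(p) = 3 + sqrt(13 + p) (H(p) = 3 + sqrt(p + 13) = 3 + sqrt(13 + p))
Q*H(8) + h(0) = -(3 + sqrt(13 + 8))/25 + 0*(-10 + 0) = -(3 + sqrt(21))/25 + 0*(-10) = (-3/25 - sqrt(21)/25) + 0 = -3/25 - sqrt(21)/25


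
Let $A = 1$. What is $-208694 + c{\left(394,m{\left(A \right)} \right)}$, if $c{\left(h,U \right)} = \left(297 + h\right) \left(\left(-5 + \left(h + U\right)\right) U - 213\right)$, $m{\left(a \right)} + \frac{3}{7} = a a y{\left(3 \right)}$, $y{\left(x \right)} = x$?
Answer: $\frac{16654585}{49} \approx 3.3989 \cdot 10^{5}$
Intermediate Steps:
$m{\left(a \right)} = - \frac{3}{7} + 3 a^{2}$ ($m{\left(a \right)} = - \frac{3}{7} + a a 3 = - \frac{3}{7} + a^{2} \cdot 3 = - \frac{3}{7} + 3 a^{2}$)
$c{\left(h,U \right)} = \left(-213 + U \left(-5 + U + h\right)\right) \left(297 + h\right)$ ($c{\left(h,U \right)} = \left(297 + h\right) \left(\left(-5 + \left(U + h\right)\right) U - 213\right) = \left(297 + h\right) \left(\left(-5 + U + h\right) U - 213\right) = \left(297 + h\right) \left(U \left(-5 + U + h\right) - 213\right) = \left(297 + h\right) \left(-213 + U \left(-5 + U + h\right)\right) = \left(-213 + U \left(-5 + U + h\right)\right) \left(297 + h\right)$)
$-208694 + c{\left(394,m{\left(A \right)} \right)} = -208694 + \left(-63261 - 1485 \left(- \frac{3}{7} + 3 \cdot 1^{2}\right) - 83922 + 297 \left(- \frac{3}{7} + 3 \cdot 1^{2}\right)^{2} + \left(- \frac{3}{7} + 3 \cdot 1^{2}\right) 394^{2} + 394 \left(- \frac{3}{7} + 3 \cdot 1^{2}\right)^{2} + 292 \left(- \frac{3}{7} + 3 \cdot 1^{2}\right) 394\right) = -208694 + \left(-63261 - 1485 \left(- \frac{3}{7} + 3 \cdot 1\right) - 83922 + 297 \left(- \frac{3}{7} + 3 \cdot 1\right)^{2} + \left(- \frac{3}{7} + 3 \cdot 1\right) 155236 + 394 \left(- \frac{3}{7} + 3 \cdot 1\right)^{2} + 292 \left(- \frac{3}{7} + 3 \cdot 1\right) 394\right) = -208694 + \left(-63261 - 1485 \left(- \frac{3}{7} + 3\right) - 83922 + 297 \left(- \frac{3}{7} + 3\right)^{2} + \left(- \frac{3}{7} + 3\right) 155236 + 394 \left(- \frac{3}{7} + 3\right)^{2} + 292 \left(- \frac{3}{7} + 3\right) 394\right) = -208694 + \left(-63261 - \frac{26730}{7} - 83922 + 297 \left(\frac{18}{7}\right)^{2} + \frac{18}{7} \cdot 155236 + 394 \left(\frac{18}{7}\right)^{2} + 292 \cdot \frac{18}{7} \cdot 394\right) = -208694 + \left(-63261 - \frac{26730}{7} - 83922 + 297 \cdot \frac{324}{49} + \frac{2794248}{7} + 394 \cdot \frac{324}{49} + \frac{2070864}{7}\right) = -208694 + \left(-63261 - \frac{26730}{7} - 83922 + \frac{96228}{49} + \frac{2794248}{7} + \frac{127656}{49} + \frac{2070864}{7}\right) = -208694 + \frac{26880591}{49} = \frac{16654585}{49}$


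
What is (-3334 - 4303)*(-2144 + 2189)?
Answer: -343665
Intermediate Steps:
(-3334 - 4303)*(-2144 + 2189) = -7637*45 = -343665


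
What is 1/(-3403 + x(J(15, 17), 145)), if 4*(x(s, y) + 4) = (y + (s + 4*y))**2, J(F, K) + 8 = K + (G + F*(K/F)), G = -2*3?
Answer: 4/541397 ≈ 7.3883e-6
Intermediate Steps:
G = -6
J(F, K) = -14 + 2*K (J(F, K) = -8 + (K + (-6 + F*(K/F))) = -8 + (K + (-6 + K)) = -8 + (-6 + 2*K) = -14 + 2*K)
x(s, y) = -4 + (s + 5*y)**2/4 (x(s, y) = -4 + (y + (s + 4*y))**2/4 = -4 + (s + 5*y)**2/4)
1/(-3403 + x(J(15, 17), 145)) = 1/(-3403 + (-4 + ((-14 + 2*17) + 5*145)**2/4)) = 1/(-3403 + (-4 + ((-14 + 34) + 725)**2/4)) = 1/(-3403 + (-4 + (20 + 725)**2/4)) = 1/(-3403 + (-4 + (1/4)*745**2)) = 1/(-3403 + (-4 + (1/4)*555025)) = 1/(-3403 + (-4 + 555025/4)) = 1/(-3403 + 555009/4) = 1/(541397/4) = 4/541397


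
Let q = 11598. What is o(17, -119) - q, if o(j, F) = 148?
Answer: -11450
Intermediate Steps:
o(17, -119) - q = 148 - 1*11598 = 148 - 11598 = -11450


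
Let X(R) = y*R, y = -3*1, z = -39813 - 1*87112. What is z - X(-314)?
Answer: -127867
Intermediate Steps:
z = -126925 (z = -39813 - 87112 = -126925)
y = -3
X(R) = -3*R
z - X(-314) = -126925 - (-3)*(-314) = -126925 - 1*942 = -126925 - 942 = -127867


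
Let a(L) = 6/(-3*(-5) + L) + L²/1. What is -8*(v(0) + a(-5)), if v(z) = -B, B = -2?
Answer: -1104/5 ≈ -220.80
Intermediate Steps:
v(z) = 2 (v(z) = -1*(-2) = 2)
a(L) = L² + 6/(15 + L) (a(L) = 6/(15 + L) + L²*1 = 6/(15 + L) + L² = L² + 6/(15 + L))
-8*(v(0) + a(-5)) = -8*(2 + (6 + (-5)³ + 15*(-5)²)/(15 - 5)) = -8*(2 + (6 - 125 + 15*25)/10) = -8*(2 + (6 - 125 + 375)/10) = -8*(2 + (⅒)*256) = -8*(2 + 128/5) = -8*138/5 = -1104/5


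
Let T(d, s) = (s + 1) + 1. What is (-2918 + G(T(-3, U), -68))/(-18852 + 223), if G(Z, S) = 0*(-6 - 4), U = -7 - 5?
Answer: 2918/18629 ≈ 0.15664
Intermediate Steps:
U = -12
T(d, s) = 2 + s (T(d, s) = (1 + s) + 1 = 2 + s)
G(Z, S) = 0 (G(Z, S) = 0*(-10) = 0)
(-2918 + G(T(-3, U), -68))/(-18852 + 223) = (-2918 + 0)/(-18852 + 223) = -2918/(-18629) = -2918*(-1/18629) = 2918/18629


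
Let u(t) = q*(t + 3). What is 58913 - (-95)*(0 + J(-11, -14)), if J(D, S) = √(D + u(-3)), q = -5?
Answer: 58913 + 95*I*√11 ≈ 58913.0 + 315.08*I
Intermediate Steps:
u(t) = -15 - 5*t (u(t) = -5*(t + 3) = -5*(3 + t) = -15 - 5*t)
J(D, S) = √D (J(D, S) = √(D + (-15 - 5*(-3))) = √(D + (-15 + 15)) = √(D + 0) = √D)
58913 - (-95)*(0 + J(-11, -14)) = 58913 - (-95)*(0 + √(-11)) = 58913 - (-95)*(0 + I*√11) = 58913 - (-95)*I*√11 = 58913 + 95*I*√11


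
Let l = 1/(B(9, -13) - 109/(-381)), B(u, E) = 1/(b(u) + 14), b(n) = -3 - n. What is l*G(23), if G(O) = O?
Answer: 17526/599 ≈ 29.259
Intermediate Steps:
B(u, E) = 1/(11 - u) (B(u, E) = 1/((-3 - u) + 14) = 1/(11 - u))
l = 762/599 (l = 1/(-1/(-11 + 9) - 109/(-381)) = 1/(-1/(-2) - 109*(-1/381)) = 1/(-1*(-½) + 109/381) = 1/(½ + 109/381) = 1/(599/762) = 762/599 ≈ 1.2721)
l*G(23) = (762/599)*23 = 17526/599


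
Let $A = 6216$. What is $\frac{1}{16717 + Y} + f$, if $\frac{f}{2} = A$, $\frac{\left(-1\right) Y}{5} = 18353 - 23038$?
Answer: $\frac{499045345}{40142} \approx 12432.0$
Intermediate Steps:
$Y = 23425$ ($Y = - 5 \left(18353 - 23038\right) = \left(-5\right) \left(-4685\right) = 23425$)
$f = 12432$ ($f = 2 \cdot 6216 = 12432$)
$\frac{1}{16717 + Y} + f = \frac{1}{16717 + 23425} + 12432 = \frac{1}{40142} + 12432 = \frac{499045345}{40142}$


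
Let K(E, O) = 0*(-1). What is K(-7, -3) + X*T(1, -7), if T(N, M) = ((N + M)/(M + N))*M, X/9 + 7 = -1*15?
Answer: 1386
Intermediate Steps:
X = -198 (X = -63 + 9*(-1*15) = -63 + 9*(-15) = -63 - 135 = -198)
T(N, M) = M (T(N, M) = ((M + N)/(M + N))*M = 1*M = M)
K(E, O) = 0
K(-7, -3) + X*T(1, -7) = 0 - 198*(-7) = 0 + 1386 = 1386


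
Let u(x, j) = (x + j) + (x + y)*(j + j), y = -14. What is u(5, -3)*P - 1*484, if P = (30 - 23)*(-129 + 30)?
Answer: -39292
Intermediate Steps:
P = -693 (P = 7*(-99) = -693)
u(x, j) = j + x + 2*j*(-14 + x) (u(x, j) = (x + j) + (x - 14)*(j + j) = (j + x) + (-14 + x)*(2*j) = (j + x) + 2*j*(-14 + x) = j + x + 2*j*(-14 + x))
u(5, -3)*P - 1*484 = (5 - 27*(-3) + 2*(-3)*5)*(-693) - 1*484 = (5 + 81 - 30)*(-693) - 484 = 56*(-693) - 484 = -38808 - 484 = -39292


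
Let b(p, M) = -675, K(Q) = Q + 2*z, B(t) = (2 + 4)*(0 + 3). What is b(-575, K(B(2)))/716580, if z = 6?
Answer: -5/5308 ≈ -0.00094197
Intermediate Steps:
B(t) = 18 (B(t) = 6*3 = 18)
K(Q) = 12 + Q (K(Q) = Q + 2*6 = Q + 12 = 12 + Q)
b(-575, K(B(2)))/716580 = -675/716580 = -675*1/716580 = -5/5308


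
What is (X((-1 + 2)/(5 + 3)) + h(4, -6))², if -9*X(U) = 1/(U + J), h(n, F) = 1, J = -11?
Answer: 625681/613089 ≈ 1.0205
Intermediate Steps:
X(U) = -1/(9*(-11 + U)) (X(U) = -1/(9*(U - 11)) = -1/(9*(-11 + U)))
(X((-1 + 2)/(5 + 3)) + h(4, -6))² = (-1/(-99 + 9*((-1 + 2)/(5 + 3))) + 1)² = (-1/(-99 + 9*(1/8)) + 1)² = (-1/(-99 + 9*(1*(⅛))) + 1)² = (-1/(-99 + 9*(⅛)) + 1)² = (-1/(-99 + 9/8) + 1)² = (-1/(-783/8) + 1)² = (-1*(-8/783) + 1)² = (8/783 + 1)² = (791/783)² = 625681/613089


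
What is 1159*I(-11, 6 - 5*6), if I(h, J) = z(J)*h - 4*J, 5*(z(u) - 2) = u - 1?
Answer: 149511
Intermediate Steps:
z(u) = 9/5 + u/5 (z(u) = 2 + (u - 1)/5 = 2 + (-1 + u)/5 = 2 + (-⅕ + u/5) = 9/5 + u/5)
I(h, J) = -4*J + h*(9/5 + J/5) (I(h, J) = (9/5 + J/5)*h - 4*J = h*(9/5 + J/5) - 4*J = -4*J + h*(9/5 + J/5))
1159*I(-11, 6 - 5*6) = 1159*(-4*(6 - 5*6) + (⅕)*(-11)*(9 + (6 - 5*6))) = 1159*(-4*(6 - 30) + (⅕)*(-11)*(9 + (6 - 30))) = 1159*(-4*(-24) + (⅕)*(-11)*(9 - 24)) = 1159*(96 + (⅕)*(-11)*(-15)) = 1159*(96 + 33) = 1159*129 = 149511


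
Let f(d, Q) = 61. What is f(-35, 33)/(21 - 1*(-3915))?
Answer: 61/3936 ≈ 0.015498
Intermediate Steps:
f(-35, 33)/(21 - 1*(-3915)) = 61/(21 - 1*(-3915)) = 61/(21 + 3915) = 61/3936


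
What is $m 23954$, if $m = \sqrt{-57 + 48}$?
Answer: $71862 i \approx 71862.0 i$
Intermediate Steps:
$m = 3 i$ ($m = \sqrt{-9} = 3 i \approx 3.0 i$)
$m 23954 = 3 i 23954 = 71862 i$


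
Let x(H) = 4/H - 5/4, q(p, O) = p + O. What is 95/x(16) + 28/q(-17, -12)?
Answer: -2783/29 ≈ -95.966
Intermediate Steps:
q(p, O) = O + p
x(H) = -5/4 + 4/H (x(H) = 4/H - 5*¼ = 4/H - 5/4 = -5/4 + 4/H)
95/x(16) + 28/q(-17, -12) = 95/(-5/4 + 4/16) + 28/(-12 - 17) = 95/(-5/4 + 4*(1/16)) + 28/(-29) = 95/(-5/4 + ¼) + 28*(-1/29) = 95/(-1) - 28/29 = 95*(-1) - 28/29 = -95 - 28/29 = -2783/29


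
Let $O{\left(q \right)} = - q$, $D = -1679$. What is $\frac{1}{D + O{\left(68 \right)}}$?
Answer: $- \frac{1}{1747} \approx -0.00057241$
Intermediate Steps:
$\frac{1}{D + O{\left(68 \right)}} = \frac{1}{-1679 - 68} = \frac{1}{-1747} = - \frac{1}{1747}$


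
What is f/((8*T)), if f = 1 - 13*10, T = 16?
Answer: -129/128 ≈ -1.0078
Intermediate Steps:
f = -129 (f = 1 - 130 = -129)
f/((8*T)) = -129/(8*16) = -129/128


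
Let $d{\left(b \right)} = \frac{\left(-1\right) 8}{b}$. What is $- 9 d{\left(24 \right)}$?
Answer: $3$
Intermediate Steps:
$d{\left(b \right)} = - \frac{8}{b}$
$- 9 d{\left(24 \right)} = - 9 \left(- \frac{8}{24}\right) = - 9 \left(\left(-8\right) \frac{1}{24}\right) = \left(-9\right) \left(- \frac{1}{3}\right) = 3$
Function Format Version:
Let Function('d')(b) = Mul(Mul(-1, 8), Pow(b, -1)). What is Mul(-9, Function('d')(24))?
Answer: 3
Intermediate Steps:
Function('d')(b) = Mul(-8, Pow(b, -1))
Mul(-9, Function('d')(24)) = Mul(-9, Mul(-8, Pow(24, -1))) = Mul(-9, Mul(-8, Rational(1, 24))) = Mul(-9, Rational(-1, 3)) = 3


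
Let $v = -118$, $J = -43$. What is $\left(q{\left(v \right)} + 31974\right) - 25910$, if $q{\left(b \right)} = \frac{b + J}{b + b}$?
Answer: $\frac{1431265}{236} \approx 6064.7$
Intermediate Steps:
$q{\left(b \right)} = \frac{-43 + b}{2 b}$ ($q{\left(b \right)} = \frac{b - 43}{b + b} = \frac{-43 + b}{2 b}$)
$\left(q{\left(v \right)} + 31974\right) - 25910 = \left(\frac{-43 - 118}{2 \left(-118\right)} + 31974\right) - 25910 = \left(\frac{1}{2} \left(- \frac{1}{118}\right) \left(-161\right) + 31974\right) - 25910 = \left(\frac{161}{236} + 31974\right) - 25910 = \frac{7546025}{236} - 25910 = \frac{1431265}{236}$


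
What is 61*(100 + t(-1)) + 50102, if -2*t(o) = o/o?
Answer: 112343/2 ≈ 56172.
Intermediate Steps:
t(o) = -½ (t(o) = -o/(2*o) = -½*1 = -½)
61*(100 + t(-1)) + 50102 = 61*(100 - ½) + 50102 = 61*(199/2) + 50102 = 12139/2 + 50102 = 112343/2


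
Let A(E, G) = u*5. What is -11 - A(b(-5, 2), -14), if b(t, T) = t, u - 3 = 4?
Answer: -46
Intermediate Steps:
u = 7 (u = 3 + 4 = 7)
A(E, G) = 35 (A(E, G) = 7*5 = 35)
-11 - A(b(-5, 2), -14) = -11 - 1*35 = -11 - 35 = -46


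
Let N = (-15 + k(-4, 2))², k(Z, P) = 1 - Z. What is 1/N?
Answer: 1/100 ≈ 0.010000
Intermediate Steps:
N = 100 (N = (-15 + (1 - 1*(-4)))² = (-15 + (1 + 4))² = (-15 + 5)² = (-10)² = 100)
1/N = 1/100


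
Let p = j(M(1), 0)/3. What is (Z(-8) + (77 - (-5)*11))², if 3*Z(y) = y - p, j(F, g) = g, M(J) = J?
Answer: 150544/9 ≈ 16727.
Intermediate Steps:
p = 0 (p = 0/3 = 0*(⅓) = 0)
Z(y) = y/3 (Z(y) = (y - 1*0)/3 = (y + 0)/3 = y/3)
(Z(-8) + (77 - (-5)*11))² = ((⅓)*(-8) + (77 - (-5)*11))² = (-8/3 + (77 - 1*(-55)))² = (-8/3 + (77 + 55))² = (-8/3 + 132)² = (388/3)² = 150544/9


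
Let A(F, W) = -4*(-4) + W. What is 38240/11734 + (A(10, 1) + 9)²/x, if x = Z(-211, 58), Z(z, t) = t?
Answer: 2537526/170143 ≈ 14.914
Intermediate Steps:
x = 58
A(F, W) = 16 + W
38240/11734 + (A(10, 1) + 9)²/x = 38240/11734 + ((16 + 1) + 9)²/58 = 38240*(1/11734) + (17 + 9)²*(1/58) = 19120/5867 + 26²*(1/58) = 19120/5867 + 676*(1/58) = 19120/5867 + 338/29 = 2537526/170143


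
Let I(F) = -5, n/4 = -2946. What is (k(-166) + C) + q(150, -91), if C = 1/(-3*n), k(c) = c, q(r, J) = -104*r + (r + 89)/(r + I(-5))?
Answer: -80808697367/5126040 ≈ -15764.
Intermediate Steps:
n = -11784 (n = 4*(-2946) = -11784)
q(r, J) = -104*r + (89 + r)/(-5 + r) (q(r, J) = -104*r + (r + 89)/(r - 5) = -104*r + (89 + r)/(-5 + r))
C = 1/35352 (C = 1/(-3*(-11784)) = 1/35352 ≈ 2.8287e-5)
(k(-166) + C) + q(150, -91) = (-166 + 1/35352) + (89 - 104*150**2 + 521*150)/(-5 + 150) = -5868431/35352 + (89 - 104*22500 + 78150)/145 = -5868431/35352 + (89 - 2340000 + 78150)/145 = -5868431/35352 + (1/145)*(-2261761) = -5868431/35352 - 2261761/145 = -80808697367/5126040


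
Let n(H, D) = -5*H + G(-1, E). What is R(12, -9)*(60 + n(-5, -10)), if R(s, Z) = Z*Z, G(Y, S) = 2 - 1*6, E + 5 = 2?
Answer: 6561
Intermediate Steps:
E = -3 (E = -5 + 2 = -3)
G(Y, S) = -4 (G(Y, S) = 2 - 6 = -4)
R(s, Z) = Z**2
n(H, D) = -4 - 5*H (n(H, D) = -5*H - 4 = -4 - 5*H)
R(12, -9)*(60 + n(-5, -10)) = (-9)**2*(60 + (-4 - 5*(-5))) = 81*(60 + (-4 + 25)) = 81*(60 + 21) = 81*81 = 6561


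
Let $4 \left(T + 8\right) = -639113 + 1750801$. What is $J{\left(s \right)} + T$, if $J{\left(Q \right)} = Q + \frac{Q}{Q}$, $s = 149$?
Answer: $278064$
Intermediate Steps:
$T = 277914$ ($T = -8 + \frac{-639113 + 1750801}{4} = -8 + \frac{1}{4} \cdot 1111688 = -8 + 277922 = 277914$)
$J{\left(Q \right)} = 1 + Q$ ($J{\left(Q \right)} = Q + 1 = 1 + Q$)
$J{\left(s \right)} + T = \left(1 + 149\right) + 277914 = 150 + 277914 = 278064$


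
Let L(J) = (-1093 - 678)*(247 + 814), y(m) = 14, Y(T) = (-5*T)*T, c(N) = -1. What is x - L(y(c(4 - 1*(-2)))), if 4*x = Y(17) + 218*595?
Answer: 7644389/4 ≈ 1.9111e+6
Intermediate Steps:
Y(T) = -5*T²
L(J) = -1879031 (L(J) = -1771*1061 = -1879031)
x = 128265/4 (x = (-5*17² + 218*595)/4 = (-5*289 + 129710)/4 = (-1445 + 129710)/4 = (¼)*128265 = 128265/4 ≈ 32066.)
x - L(y(c(4 - 1*(-2)))) = 128265/4 - 1*(-1879031) = 128265/4 + 1879031 = 7644389/4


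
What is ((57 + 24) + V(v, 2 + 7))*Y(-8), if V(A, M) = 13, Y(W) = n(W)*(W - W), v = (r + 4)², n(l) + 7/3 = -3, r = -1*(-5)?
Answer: 0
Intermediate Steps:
r = 5
n(l) = -16/3 (n(l) = -7/3 - 3 = -16/3)
v = 81 (v = (5 + 4)² = 9² = 81)
Y(W) = 0 (Y(W) = -16*(W - W)/3 = -16/3*0 = 0)
((57 + 24) + V(v, 2 + 7))*Y(-8) = ((57 + 24) + 13)*0 = (81 + 13)*0 = 94*0 = 0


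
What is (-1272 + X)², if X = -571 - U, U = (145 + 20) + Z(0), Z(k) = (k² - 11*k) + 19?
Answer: 4108729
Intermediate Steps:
Z(k) = 19 + k² - 11*k
U = 184 (U = (145 + 20) + (19 + 0² - 11*0) = 165 + (19 + 0 + 0) = 165 + 19 = 184)
X = -755 (X = -571 - 1*184 = -571 - 184 = -755)
(-1272 + X)² = (-1272 - 755)² = (-2027)² = 4108729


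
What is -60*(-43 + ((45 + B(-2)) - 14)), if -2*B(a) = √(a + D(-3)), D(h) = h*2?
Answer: 720 + 60*I*√2 ≈ 720.0 + 84.853*I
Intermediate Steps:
D(h) = 2*h
B(a) = -√(-6 + a)/2 (B(a) = -√(a + 2*(-3))/2 = -√(a - 6)/2 = -√(-6 + a)/2)
-60*(-43 + ((45 + B(-2)) - 14)) = -60*(-43 + ((45 - √(-6 - 2)/2) - 14)) = -60*(-43 + ((45 - I*√2) - 14)) = -60*(-43 + (31 - I*√2)) = -60*(-12 - I*√2) = 720 + 60*I*√2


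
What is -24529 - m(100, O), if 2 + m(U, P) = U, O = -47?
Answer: -24627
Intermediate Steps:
m(U, P) = -2 + U
-24529 - m(100, O) = -24529 - (-2 + 100) = -24529 - 1*98 = -24529 - 98 = -24627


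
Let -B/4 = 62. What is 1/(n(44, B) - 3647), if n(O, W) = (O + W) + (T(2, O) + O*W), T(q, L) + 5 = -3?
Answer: -1/14771 ≈ -6.7700e-5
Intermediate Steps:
B = -248 (B = -4*62 = -248)
T(q, L) = -8 (T(q, L) = -5 - 3 = -8)
n(O, W) = -8 + O + W + O*W (n(O, W) = (O + W) + (-8 + O*W) = -8 + O + W + O*W)
1/(n(44, B) - 3647) = 1/((-8 + 44 - 248 + 44*(-248)) - 3647) = 1/((-8 + 44 - 248 - 10912) - 3647) = 1/(-11124 - 3647) = 1/(-14771) = -1/14771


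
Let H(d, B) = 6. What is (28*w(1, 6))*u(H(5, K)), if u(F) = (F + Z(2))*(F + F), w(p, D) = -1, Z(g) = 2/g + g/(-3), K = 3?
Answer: -2128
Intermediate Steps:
Z(g) = 2/g - g/3 (Z(g) = 2/g + g*(-⅓) = 2/g - g/3)
u(F) = 2*F*(⅓ + F) (u(F) = (F + (2/2 - ⅓*2))*(F + F) = (F + (2*(½) - ⅔))*(2*F) = (F + (1 - ⅔))*(2*F) = (F + ⅓)*(2*F) = (⅓ + F)*(2*F) = 2*F*(⅓ + F))
(28*w(1, 6))*u(H(5, K)) = (28*(-1))*((⅔)*6*(1 + 3*6)) = -56*6*(1 + 18)/3 = -56*6*19/3 = -28*76 = -2128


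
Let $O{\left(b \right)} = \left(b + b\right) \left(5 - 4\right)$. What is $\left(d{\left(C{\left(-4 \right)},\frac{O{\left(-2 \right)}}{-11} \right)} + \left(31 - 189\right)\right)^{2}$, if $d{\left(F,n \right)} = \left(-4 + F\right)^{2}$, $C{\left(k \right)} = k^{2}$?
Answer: $196$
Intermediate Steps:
$O{\left(b \right)} = 2 b$ ($O{\left(b \right)} = 2 b 1 = 2 b$)
$\left(d{\left(C{\left(-4 \right)},\frac{O{\left(-2 \right)}}{-11} \right)} + \left(31 - 189\right)\right)^{2} = \left(\left(-4 + \left(-4\right)^{2}\right)^{2} + \left(31 - 189\right)\right)^{2} = \left(\left(-4 + 16\right)^{2} + \left(31 - 189\right)\right)^{2} = \left(12^{2} - 158\right)^{2} = \left(144 - 158\right)^{2} = \left(-14\right)^{2} = 196$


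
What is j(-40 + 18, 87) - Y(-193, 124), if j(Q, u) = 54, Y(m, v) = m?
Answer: 247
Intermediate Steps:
j(-40 + 18, 87) - Y(-193, 124) = 54 - 1*(-193) = 54 + 193 = 247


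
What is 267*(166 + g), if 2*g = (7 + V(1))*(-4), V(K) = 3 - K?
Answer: 39516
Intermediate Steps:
g = -18 (g = ((7 + (3 - 1*1))*(-4))/2 = ((7 + (3 - 1))*(-4))/2 = ((7 + 2)*(-4))/2 = (9*(-4))/2 = (1/2)*(-36) = -18)
267*(166 + g) = 267*(166 - 18) = 267*148 = 39516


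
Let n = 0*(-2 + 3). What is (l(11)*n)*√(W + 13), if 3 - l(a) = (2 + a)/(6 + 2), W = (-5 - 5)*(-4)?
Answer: 0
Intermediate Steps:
W = 40 (W = -10*(-4) = 40)
n = 0 (n = 0*1 = 0)
l(a) = 11/4 - a/8 (l(a) = 3 - (2 + a)/(6 + 2) = 3 - (2 + a)/8 = 3 - (¼ + a/8) = 3 + (-¼ - a/8) = 11/4 - a/8)
(l(11)*n)*√(W + 13) = ((11/4 - ⅛*11)*0)*√(40 + 13) = ((11/4 - 11/8)*0)*√53 = ((11/8)*0)*√53 = 0*√53 = 0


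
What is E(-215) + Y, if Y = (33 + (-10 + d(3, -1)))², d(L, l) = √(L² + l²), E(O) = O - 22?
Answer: 302 + 46*√10 ≈ 447.46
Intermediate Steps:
E(O) = -22 + O
Y = (23 + √10)² (Y = (33 + (-10 + √(3² + (-1)²)))² = (33 + (-10 + √(9 + 1)))² = (33 + (-10 + √10))² = (23 + √10)² ≈ 684.46)
E(-215) + Y = (-22 - 215) + (23 + √10)² = -237 + (23 + √10)²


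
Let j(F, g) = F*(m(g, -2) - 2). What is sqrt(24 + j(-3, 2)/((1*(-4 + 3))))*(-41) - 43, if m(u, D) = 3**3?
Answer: -43 - 123*sqrt(11) ≈ -450.94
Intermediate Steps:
m(u, D) = 27
j(F, g) = 25*F (j(F, g) = F*(27 - 2) = F*25 = 25*F)
sqrt(24 + j(-3, 2)/((1*(-4 + 3))))*(-41) - 43 = sqrt(24 + (25*(-3))/((1*(-4 + 3))))*(-41) - 43 = sqrt(24 - 75/(1*(-1)))*(-41) - 43 = sqrt(24 - 75/(-1))*(-41) - 43 = sqrt(24 - 75*(-1))*(-41) - 43 = sqrt(24 + 75)*(-41) - 43 = sqrt(99)*(-41) - 43 = (3*sqrt(11))*(-41) - 43 = -123*sqrt(11) - 43 = -43 - 123*sqrt(11)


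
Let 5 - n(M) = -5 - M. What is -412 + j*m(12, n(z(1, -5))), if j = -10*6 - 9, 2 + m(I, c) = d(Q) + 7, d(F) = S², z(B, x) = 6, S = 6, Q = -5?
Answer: -3241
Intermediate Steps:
d(F) = 36 (d(F) = 6² = 36)
n(M) = 10 + M (n(M) = 5 - (-5 - M) = 5 + (5 + M) = 10 + M)
m(I, c) = 41 (m(I, c) = -2 + (36 + 7) = -2 + 43 = 41)
j = -69 (j = -60 - 9 = -69)
-412 + j*m(12, n(z(1, -5))) = -412 - 69*41 = -412 - 2829 = -3241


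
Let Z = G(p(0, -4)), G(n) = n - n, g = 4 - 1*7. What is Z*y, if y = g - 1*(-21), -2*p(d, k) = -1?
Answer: 0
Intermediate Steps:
p(d, k) = ½ (p(d, k) = -½*(-1) = ½)
g = -3 (g = 4 - 7 = -3)
G(n) = 0
Z = 0
y = 18 (y = -3 - 1*(-21) = -3 + 21 = 18)
Z*y = 0*18 = 0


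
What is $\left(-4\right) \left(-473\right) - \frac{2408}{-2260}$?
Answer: $\frac{1069582}{565} \approx 1893.1$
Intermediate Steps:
$\left(-4\right) \left(-473\right) - \frac{2408}{-2260} = 1892 - 2408 \left(- \frac{1}{2260}\right) = 1892 - - \frac{602}{565} = 1892 + \frac{602}{565} = \frac{1069582}{565}$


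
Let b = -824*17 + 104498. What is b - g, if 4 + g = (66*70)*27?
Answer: -34246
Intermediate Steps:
b = 90490 (b = -14008 + 104498 = 90490)
g = 124736 (g = -4 + (66*70)*27 = -4 + 4620*27 = -4 + 124740 = 124736)
b - g = 90490 - 1*124736 = 90490 - 124736 = -34246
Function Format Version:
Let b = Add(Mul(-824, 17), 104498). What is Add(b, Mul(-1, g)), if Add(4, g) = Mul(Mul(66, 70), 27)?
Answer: -34246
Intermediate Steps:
b = 90490 (b = Add(-14008, 104498) = 90490)
g = 124736 (g = Add(-4, Mul(Mul(66, 70), 27)) = Add(-4, Mul(4620, 27)) = Add(-4, 124740) = 124736)
Add(b, Mul(-1, g)) = Add(90490, Mul(-1, 124736)) = Add(90490, -124736) = -34246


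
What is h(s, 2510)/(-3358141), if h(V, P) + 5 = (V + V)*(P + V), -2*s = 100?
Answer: 246005/3358141 ≈ 0.073256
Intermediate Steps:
s = -50 (s = -½*100 = -50)
h(V, P) = -5 + 2*V*(P + V) (h(V, P) = -5 + (V + V)*(P + V) = -5 + (2*V)*(P + V) = -5 + 2*V*(P + V))
h(s, 2510)/(-3358141) = (-5 + 2*(-50)² + 2*2510*(-50))/(-3358141) = (-5 + 2*2500 - 251000)*(-1/3358141) = (-5 + 5000 - 251000)*(-1/3358141) = -246005*(-1/3358141) = 246005/3358141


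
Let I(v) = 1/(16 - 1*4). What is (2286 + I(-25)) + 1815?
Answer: 49213/12 ≈ 4101.1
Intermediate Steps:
I(v) = 1/12 (I(v) = 1/(16 - 4) = 1/12)
(2286 + I(-25)) + 1815 = (2286 + 1/12) + 1815 = 27433/12 + 1815 = 49213/12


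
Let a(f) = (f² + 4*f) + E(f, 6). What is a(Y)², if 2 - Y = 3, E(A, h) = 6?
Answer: 9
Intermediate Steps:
Y = -1 (Y = 2 - 1*3 = 2 - 3 = -1)
a(f) = 6 + f² + 4*f (a(f) = (f² + 4*f) + 6 = 6 + f² + 4*f)
a(Y)² = (6 + (-1)² + 4*(-1))² = (6 + 1 - 4)² = 3² = 9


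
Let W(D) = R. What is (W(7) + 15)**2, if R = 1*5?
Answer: 400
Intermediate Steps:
R = 5
W(D) = 5
(W(7) + 15)**2 = (5 + 15)**2 = 20**2 = 400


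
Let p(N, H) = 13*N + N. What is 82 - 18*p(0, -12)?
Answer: 82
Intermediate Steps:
p(N, H) = 14*N
82 - 18*p(0, -12) = 82 - 252*0 = 82 - 18*0 = 82 + 0 = 82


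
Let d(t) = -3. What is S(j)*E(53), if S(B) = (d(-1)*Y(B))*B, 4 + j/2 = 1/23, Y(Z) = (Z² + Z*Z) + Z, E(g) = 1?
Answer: 33885852/12167 ≈ 2785.1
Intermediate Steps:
Y(Z) = Z + 2*Z² (Y(Z) = (Z² + Z²) + Z = 2*Z² + Z = Z + 2*Z²)
j = -182/23 (j = -8 + 2/23 = -182/23 ≈ -7.9130)
S(B) = -3*B²*(1 + 2*B) (S(B) = (-3*B*(1 + 2*B))*B = -3*B²*(1 + 2*B))
S(j)*E(53) = ((-182/23)²*(-3 - 6*(-182/23)))*1 = (33124*(-3 + 1092/23)/529)*1 = ((33124/529)*(1023/23))*1 = (33885852/12167)*1 = 33885852/12167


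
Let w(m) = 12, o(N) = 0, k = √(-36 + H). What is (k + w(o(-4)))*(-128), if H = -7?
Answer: -1536 - 128*I*√43 ≈ -1536.0 - 839.35*I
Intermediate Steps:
k = I*√43 (k = √(-36 - 7) = √(-43) = I*√43 ≈ 6.5574*I)
(k + w(o(-4)))*(-128) = (I*√43 + 12)*(-128) = (12 + I*√43)*(-128) = -1536 - 128*I*√43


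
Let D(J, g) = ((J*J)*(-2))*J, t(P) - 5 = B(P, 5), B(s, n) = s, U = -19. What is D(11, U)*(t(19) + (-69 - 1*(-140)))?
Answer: -252890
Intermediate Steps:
t(P) = 5 + P
D(J, g) = -2*J³ (D(J, g) = (J²*(-2))*J = (-2*J²)*J = -2*J³)
D(11, U)*(t(19) + (-69 - 1*(-140))) = (-2*11³)*((5 + 19) + (-69 - 1*(-140))) = (-2*1331)*(24 + (-69 + 140)) = -2662*(24 + 71) = -2662*95 = -252890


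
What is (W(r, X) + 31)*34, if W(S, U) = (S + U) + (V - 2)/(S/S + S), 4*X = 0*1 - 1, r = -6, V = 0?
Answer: 8551/10 ≈ 855.10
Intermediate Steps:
X = -1/4 (X = (0*1 - 1)/4 = (0 - 1)/4 = (1/4)*(-1) = -1/4 ≈ -0.25000)
W(S, U) = S + U - 2/(1 + S) (W(S, U) = (S + U) + (0 - 2)/(S/S + S) = (S + U) - 2/(1 + S) = S + U - 2/(1 + S))
(W(r, X) + 31)*34 = ((-2 - 6 - 1/4 + (-6)**2 - 6*(-1/4))/(1 - 6) + 31)*34 = ((-2 - 6 - 1/4 + 36 + 3/2)/(-5) + 31)*34 = (-1/5*117/4 + 31)*34 = (-117/20 + 31)*34 = (503/20)*34 = 8551/10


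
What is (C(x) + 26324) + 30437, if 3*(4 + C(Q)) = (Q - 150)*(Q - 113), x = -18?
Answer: 64093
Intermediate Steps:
C(Q) = -4 + (-150 + Q)*(-113 + Q)/3 (C(Q) = -4 + ((Q - 150)*(Q - 113))/3 = -4 + ((-150 + Q)*(-113 + Q))/3 = -4 + (-150 + Q)*(-113 + Q)/3)
(C(x) + 26324) + 30437 = ((5646 - 263/3*(-18) + (⅓)*(-18)²) + 26324) + 30437 = ((5646 + 1578 + (⅓)*324) + 26324) + 30437 = ((5646 + 1578 + 108) + 26324) + 30437 = (7332 + 26324) + 30437 = 33656 + 30437 = 64093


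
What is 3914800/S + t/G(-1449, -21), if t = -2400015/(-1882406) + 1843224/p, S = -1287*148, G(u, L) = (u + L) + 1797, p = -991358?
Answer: -99546882029017408751/4843068227425310454 ≈ -20.555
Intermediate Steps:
G(u, L) = 1797 + L + u (G(u, L) = (L + u) + 1797 = 1797 + L + u)
S = -190476
t = -545210923287/933069123674 (t = -2400015/(-1882406) + 1843224/(-991358) = -2400015*(-1/1882406) + 1843224*(-1/991358) = 2400015/1882406 - 921612/495679 = -545210923287/933069123674 ≈ -0.58432)
3914800/S + t/G(-1449, -21) = 3914800/(-190476) - 545210923287/(933069123674*(1797 - 21 - 1449)) = 3914800*(-1/190476) - 545210923287/933069123674/327 = -978700/47619 - 545210923287/933069123674*1/327 = -978700/47619 - 181736974429/101704534480466 = -99546882029017408751/4843068227425310454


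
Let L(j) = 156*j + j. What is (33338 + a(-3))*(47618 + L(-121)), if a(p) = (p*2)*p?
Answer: 954682076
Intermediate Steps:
a(p) = 2*p**2 (a(p) = (2*p)*p = 2*p**2)
L(j) = 157*j
(33338 + a(-3))*(47618 + L(-121)) = (33338 + 2*(-3)**2)*(47618 + 157*(-121)) = (33338 + 2*9)*(47618 - 18997) = (33338 + 18)*28621 = 33356*28621 = 954682076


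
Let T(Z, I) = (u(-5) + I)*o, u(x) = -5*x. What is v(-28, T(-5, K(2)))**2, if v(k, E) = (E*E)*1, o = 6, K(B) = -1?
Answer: 429981696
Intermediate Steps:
T(Z, I) = 150 + 6*I (T(Z, I) = (-5*(-5) + I)*6 = (25 + I)*6 = 150 + 6*I)
v(k, E) = E**2 (v(k, E) = E**2*1 = E**2)
v(-28, T(-5, K(2)))**2 = ((150 + 6*(-1))**2)**2 = ((150 - 6)**2)**2 = (144**2)**2 = 20736**2 = 429981696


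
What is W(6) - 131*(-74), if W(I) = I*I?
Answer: 9730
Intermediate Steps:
W(I) = I²
W(6) - 131*(-74) = 6² - 131*(-74) = 36 + 9694 = 9730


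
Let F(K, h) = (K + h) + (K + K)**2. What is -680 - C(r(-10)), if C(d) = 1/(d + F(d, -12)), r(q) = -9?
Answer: -199921/294 ≈ -680.00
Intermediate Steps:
F(K, h) = K + h + 4*K**2 (F(K, h) = (K + h) + (2*K)**2 = (K + h) + 4*K**2 = K + h + 4*K**2)
C(d) = 1/(-12 + 2*d + 4*d**2) (C(d) = 1/(d + (d - 12 + 4*d**2)) = 1/(d + (-12 + d + 4*d**2)) = 1/(-12 + 2*d + 4*d**2))
-680 - C(r(-10)) = -680 - 1/(2*(-6 - 9 + 2*(-9)**2)) = -680 - 1/(2*(-6 - 9 + 2*81)) = -680 - 1/(2*(-6 - 9 + 162)) = -680 - 1/(2*147) = -680 - 1*1/294 = -680 - 1/294 = -199921/294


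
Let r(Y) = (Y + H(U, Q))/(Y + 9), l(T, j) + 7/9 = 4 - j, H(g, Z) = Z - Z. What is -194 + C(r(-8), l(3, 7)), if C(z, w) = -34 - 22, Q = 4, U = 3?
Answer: -250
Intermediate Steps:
H(g, Z) = 0
l(T, j) = 29/9 - j (l(T, j) = -7/9 + (4 - j) = 29/9 - j)
r(Y) = Y/(9 + Y) (r(Y) = (Y + 0)/(Y + 9) = Y/(9 + Y))
C(z, w) = -56
-194 + C(r(-8), l(3, 7)) = -194 - 56 = -250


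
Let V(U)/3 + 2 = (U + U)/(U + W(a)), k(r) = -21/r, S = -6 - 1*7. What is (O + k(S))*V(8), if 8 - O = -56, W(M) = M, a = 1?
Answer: -1706/39 ≈ -43.744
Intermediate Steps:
S = -13 (S = -6 - 7 = -13)
V(U) = -6 + 6*U/(1 + U) (V(U) = -6 + 3*((U + U)/(U + 1)) = -6 + 3*((2*U)/(1 + U)) = -6 + 3*(2*U/(1 + U)) = -6 + 6*U/(1 + U))
O = 64 (O = 8 - 1*(-56) = 8 + 56 = 64)
(O + k(S))*V(8) = (64 - 21/(-13))*(-6/(1 + 8)) = (64 - 21*(-1/13))*(-6/9) = (64 + 21/13)*(-6*⅑) = (853/13)*(-⅔) = -1706/39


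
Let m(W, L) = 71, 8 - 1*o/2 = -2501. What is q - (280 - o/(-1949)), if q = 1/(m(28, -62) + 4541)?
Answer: -2540001707/8988788 ≈ -282.57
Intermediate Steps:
o = 5018 (o = 16 - 2*(-2501) = 16 + 5002 = 5018)
q = 1/4612 (q = 1/(71 + 4541) = 1/4612 ≈ 0.00021683)
q - (280 - o/(-1949)) = 1/4612 - (280 - 5018/(-1949)) = 1/4612 - (280 - 5018*(-1)/1949) = 1/4612 - (280 - 1*(-5018/1949)) = 1/4612 - (280 + 5018/1949) = 1/4612 - 1*550738/1949 = 1/4612 - 550738/1949 = -2540001707/8988788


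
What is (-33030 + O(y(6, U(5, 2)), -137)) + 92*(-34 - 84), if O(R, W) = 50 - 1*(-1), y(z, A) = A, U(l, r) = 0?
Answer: -43835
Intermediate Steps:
O(R, W) = 51 (O(R, W) = 50 + 1 = 51)
(-33030 + O(y(6, U(5, 2)), -137)) + 92*(-34 - 84) = (-33030 + 51) + 92*(-34 - 84) = -32979 + 92*(-118) = -32979 - 10856 = -43835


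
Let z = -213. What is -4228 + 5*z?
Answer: -5293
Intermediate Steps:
-4228 + 5*z = -4228 + 5*(-213) = -4228 - 1065 = -5293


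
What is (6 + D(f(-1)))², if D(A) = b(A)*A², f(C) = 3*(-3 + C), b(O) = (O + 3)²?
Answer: 136188900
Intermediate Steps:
b(O) = (3 + O)²
f(C) = -9 + 3*C
D(A) = A²*(3 + A)² (D(A) = (3 + A)²*A² = A²*(3 + A)²)
(6 + D(f(-1)))² = (6 + (-9 + 3*(-1))²*(3 + (-9 + 3*(-1)))²)² = (6 + (-9 - 3)²*(3 + (-9 - 3))²)² = (6 + (-12)²*(3 - 12)²)² = (6 + 144*(-9)²)² = (6 + 144*81)² = (6 + 11664)² = 11670² = 136188900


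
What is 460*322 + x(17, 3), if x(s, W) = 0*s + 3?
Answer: 148123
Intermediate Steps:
x(s, W) = 3 (x(s, W) = 0 + 3 = 3)
460*322 + x(17, 3) = 460*322 + 3 = 148120 + 3 = 148123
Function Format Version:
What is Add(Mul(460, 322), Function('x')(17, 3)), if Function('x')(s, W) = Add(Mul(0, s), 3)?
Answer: 148123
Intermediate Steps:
Function('x')(s, W) = 3 (Function('x')(s, W) = Add(0, 3) = 3)
Add(Mul(460, 322), Function('x')(17, 3)) = Add(Mul(460, 322), 3) = Add(148120, 3) = 148123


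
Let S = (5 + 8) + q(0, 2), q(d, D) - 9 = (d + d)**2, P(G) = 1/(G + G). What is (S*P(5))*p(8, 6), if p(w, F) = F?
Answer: 66/5 ≈ 13.200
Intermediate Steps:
P(G) = 1/(2*G)
q(d, D) = 9 + 4*d**2 (q(d, D) = 9 + (d + d)**2 = 9 + (2*d)**2 = 9 + 4*d**2)
S = 22 (S = (5 + 8) + (9 + 4*0**2) = 13 + (9 + 4*0) = 13 + (9 + 0) = 13 + 9 = 22)
(S*P(5))*p(8, 6) = (22*((1/2)/5))*6 = (22*((1/2)*(1/5)))*6 = (22*(1/10))*6 = (11/5)*6 = 66/5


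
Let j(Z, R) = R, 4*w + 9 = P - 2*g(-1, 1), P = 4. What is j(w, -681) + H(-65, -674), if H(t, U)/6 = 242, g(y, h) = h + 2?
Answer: 771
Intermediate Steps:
g(y, h) = 2 + h
H(t, U) = 1452 (H(t, U) = 6*242 = 1452)
w = -11/4 (w = -9/4 + (4 - 2*(2 + 1))/4 = -9/4 + (4 - 2*3)/4 = -9/4 + (4 - 6)/4 = -9/4 + (¼)*(-2) = -9/4 - ½ = -11/4 ≈ -2.7500)
j(w, -681) + H(-65, -674) = -681 + 1452 = 771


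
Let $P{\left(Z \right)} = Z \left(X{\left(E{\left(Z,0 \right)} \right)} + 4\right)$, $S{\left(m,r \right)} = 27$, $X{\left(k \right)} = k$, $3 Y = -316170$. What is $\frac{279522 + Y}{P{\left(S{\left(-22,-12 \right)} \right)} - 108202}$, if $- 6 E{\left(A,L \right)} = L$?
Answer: $- \frac{12438}{7721} \approx -1.6109$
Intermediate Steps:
$Y = -105390$ ($Y = \frac{1}{3} \left(-316170\right) = -105390$)
$E{\left(A,L \right)} = - \frac{L}{6}$
$P{\left(Z \right)} = 4 Z$ ($P{\left(Z \right)} = Z \left(\left(- \frac{1}{6}\right) 0 + 4\right) = Z \left(0 + 4\right) = Z 4 = 4 Z$)
$\frac{279522 + Y}{P{\left(S{\left(-22,-12 \right)} \right)} - 108202} = \frac{279522 - 105390}{4 \cdot 27 - 108202} = \frac{174132}{108 - 108202} = \frac{174132}{-108094} = 174132 \left(- \frac{1}{108094}\right) = - \frac{12438}{7721}$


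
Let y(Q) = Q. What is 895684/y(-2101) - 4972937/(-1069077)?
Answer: -947107023031/2246130777 ≈ -421.66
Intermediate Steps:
895684/y(-2101) - 4972937/(-1069077) = 895684/(-2101) - 4972937/(-1069077) = 895684*(-1/2101) - 4972937*(-1/1069077) = -895684/2101 + 4972937/1069077 = -947107023031/2246130777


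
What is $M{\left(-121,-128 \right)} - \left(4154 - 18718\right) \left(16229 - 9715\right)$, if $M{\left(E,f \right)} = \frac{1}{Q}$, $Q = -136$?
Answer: $\frac{12902305855}{136} \approx 9.487 \cdot 10^{7}$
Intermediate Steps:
$M{\left(E,f \right)} = - \frac{1}{136}$ ($M{\left(E,f \right)} = \frac{1}{-136} = - \frac{1}{136}$)
$M{\left(-121,-128 \right)} - \left(4154 - 18718\right) \left(16229 - 9715\right) = - \frac{1}{136} - \left(4154 - 18718\right) \left(16229 - 9715\right) = - \frac{1}{136} - \left(-14564\right) 6514 = - \frac{1}{136} - -94869896 = - \frac{1}{136} + 94869896 = \frac{12902305855}{136}$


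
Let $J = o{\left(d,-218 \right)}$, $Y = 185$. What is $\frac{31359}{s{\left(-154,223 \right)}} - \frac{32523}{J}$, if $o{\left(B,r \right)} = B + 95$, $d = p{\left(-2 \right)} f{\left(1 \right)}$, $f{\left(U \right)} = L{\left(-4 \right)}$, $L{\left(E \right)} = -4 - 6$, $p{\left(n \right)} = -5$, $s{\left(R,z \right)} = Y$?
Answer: $- \frac{58788}{1073} \approx -54.788$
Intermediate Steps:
$s{\left(R,z \right)} = 185$
$L{\left(E \right)} = -10$ ($L{\left(E \right)} = -4 - 6 = -10$)
$f{\left(U \right)} = -10$
$d = 50$ ($d = \left(-5\right) \left(-10\right) = 50$)
$o{\left(B,r \right)} = 95 + B$
$J = 145$ ($J = 95 + 50 = 145$)
$\frac{31359}{s{\left(-154,223 \right)}} - \frac{32523}{J} = \frac{31359}{185} - \frac{32523}{145} = - \frac{58788}{1073}$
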